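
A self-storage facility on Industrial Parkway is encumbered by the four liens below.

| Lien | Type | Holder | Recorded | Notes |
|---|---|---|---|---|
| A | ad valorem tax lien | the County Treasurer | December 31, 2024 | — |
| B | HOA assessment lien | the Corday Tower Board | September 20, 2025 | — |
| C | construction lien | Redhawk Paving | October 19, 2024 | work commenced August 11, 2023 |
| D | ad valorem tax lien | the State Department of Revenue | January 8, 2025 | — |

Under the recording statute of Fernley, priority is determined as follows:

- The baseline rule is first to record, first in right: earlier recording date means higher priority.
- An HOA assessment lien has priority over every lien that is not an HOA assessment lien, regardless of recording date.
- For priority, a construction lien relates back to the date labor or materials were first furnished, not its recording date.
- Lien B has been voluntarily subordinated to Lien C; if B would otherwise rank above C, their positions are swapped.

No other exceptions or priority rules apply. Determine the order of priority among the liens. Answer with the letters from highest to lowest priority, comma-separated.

C, B, A, D

Adjusting effective dates: C is treated as recorded August 11, 2023, the work-commencement date.
As an HOA assessment lien, B is senior to every other lien.
The other liens, earliest effective date first: C (August 11, 2023), A (December 31, 2024), D (January 8, 2025).
B would otherwise be senior to C, so under the subordination agreement B and C exchange positions.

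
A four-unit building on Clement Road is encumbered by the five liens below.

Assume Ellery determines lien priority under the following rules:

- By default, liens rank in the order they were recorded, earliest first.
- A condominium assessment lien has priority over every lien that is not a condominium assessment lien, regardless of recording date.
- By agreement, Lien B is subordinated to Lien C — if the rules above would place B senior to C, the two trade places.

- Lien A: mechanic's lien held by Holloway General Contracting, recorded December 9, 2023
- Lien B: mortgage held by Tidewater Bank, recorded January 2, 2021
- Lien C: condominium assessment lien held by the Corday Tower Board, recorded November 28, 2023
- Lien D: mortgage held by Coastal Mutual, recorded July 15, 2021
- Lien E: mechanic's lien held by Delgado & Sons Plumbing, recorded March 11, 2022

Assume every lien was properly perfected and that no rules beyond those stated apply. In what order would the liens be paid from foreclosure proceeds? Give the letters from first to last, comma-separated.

C, B, D, E, A

C is a condominium assessment lien and takes priority over every other lien.
Ordering the rest by effective date: B (January 2, 2021), D (July 15, 2021), E (March 11, 2022), A (December 9, 2023).
B already ranks below C; the subordination has no effect.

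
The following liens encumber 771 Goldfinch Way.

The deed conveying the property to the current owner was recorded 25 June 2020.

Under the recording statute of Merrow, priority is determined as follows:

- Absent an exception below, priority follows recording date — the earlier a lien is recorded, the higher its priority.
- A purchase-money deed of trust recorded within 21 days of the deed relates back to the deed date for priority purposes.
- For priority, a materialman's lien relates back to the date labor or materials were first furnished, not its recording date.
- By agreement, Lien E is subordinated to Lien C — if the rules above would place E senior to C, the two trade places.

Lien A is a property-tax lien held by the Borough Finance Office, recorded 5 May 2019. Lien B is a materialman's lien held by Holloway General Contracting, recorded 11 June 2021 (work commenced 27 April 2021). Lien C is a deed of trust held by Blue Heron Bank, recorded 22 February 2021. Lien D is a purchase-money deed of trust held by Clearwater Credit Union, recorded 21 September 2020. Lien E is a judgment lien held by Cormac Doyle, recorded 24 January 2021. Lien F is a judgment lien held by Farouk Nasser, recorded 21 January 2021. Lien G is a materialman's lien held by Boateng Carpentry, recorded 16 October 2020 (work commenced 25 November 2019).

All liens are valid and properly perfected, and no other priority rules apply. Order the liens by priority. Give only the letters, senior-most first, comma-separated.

Adjusting effective dates: B relates back to 27 April 2021 (work commenced); D missed the 21-day window (88 days after the deed), so its recording date stands; G is treated as recorded 25 November 2019, the work-commencement date.
By effective date, earliest first: A (5 May 2019), G (25 November 2019), D (21 September 2020), F (21 January 2021), E (24 January 2021), C (22 February 2021), B (27 April 2021).
The subordination applies — E was senior to C — so E and C swap.

A, G, D, F, C, E, B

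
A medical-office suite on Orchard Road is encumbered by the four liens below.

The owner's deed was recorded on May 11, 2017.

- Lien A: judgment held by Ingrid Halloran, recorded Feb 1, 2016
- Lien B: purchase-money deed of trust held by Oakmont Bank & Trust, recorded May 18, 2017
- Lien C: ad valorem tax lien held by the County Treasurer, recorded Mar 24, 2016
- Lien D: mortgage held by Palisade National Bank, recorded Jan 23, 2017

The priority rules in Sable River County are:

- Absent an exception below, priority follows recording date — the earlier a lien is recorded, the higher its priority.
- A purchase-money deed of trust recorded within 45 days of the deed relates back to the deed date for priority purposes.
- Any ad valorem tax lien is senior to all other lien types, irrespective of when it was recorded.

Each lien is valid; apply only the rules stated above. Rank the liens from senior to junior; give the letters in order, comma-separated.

Effective dates: B was recorded within the 45-day window, so its effective date is the deed date May 11, 2017.
As an ad valorem tax lien, C is senior to every other lien.
The other liens, earliest effective date first: A (Feb 1, 2016), D (Jan 23, 2017), B (May 11, 2017).

C, A, D, B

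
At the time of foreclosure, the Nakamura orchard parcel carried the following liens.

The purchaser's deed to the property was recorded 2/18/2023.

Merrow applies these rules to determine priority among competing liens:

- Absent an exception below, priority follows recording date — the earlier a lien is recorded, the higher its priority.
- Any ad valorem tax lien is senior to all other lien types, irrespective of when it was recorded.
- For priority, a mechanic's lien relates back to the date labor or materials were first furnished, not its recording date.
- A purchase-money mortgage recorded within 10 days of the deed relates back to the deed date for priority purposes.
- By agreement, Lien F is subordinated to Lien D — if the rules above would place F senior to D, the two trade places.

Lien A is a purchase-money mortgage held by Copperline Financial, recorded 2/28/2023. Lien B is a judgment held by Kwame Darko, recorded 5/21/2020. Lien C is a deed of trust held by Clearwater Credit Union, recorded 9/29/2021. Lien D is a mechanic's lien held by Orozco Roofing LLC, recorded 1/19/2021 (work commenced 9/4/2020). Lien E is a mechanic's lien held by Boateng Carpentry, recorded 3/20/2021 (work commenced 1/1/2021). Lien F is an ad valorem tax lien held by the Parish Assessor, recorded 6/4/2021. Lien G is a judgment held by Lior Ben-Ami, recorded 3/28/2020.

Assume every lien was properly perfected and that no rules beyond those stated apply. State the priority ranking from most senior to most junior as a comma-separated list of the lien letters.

Effective dates after the stated exceptions: A was recorded within the 10-day window, so its effective date is the deed date 2/18/2023; D is treated as recorded 9/4/2020, the work-commencement date; E's effective date is 1/1/2021, when work began.
As an ad valorem tax lien, F is senior to every other lien.
The other liens, earliest effective date first: G (3/28/2020), B (5/21/2020), D (9/4/2020), E (1/1/2021), C (9/29/2021), A (2/18/2023).
F would otherwise be senior to D, so under the subordination agreement F and D exchange positions.

D, G, B, F, E, C, A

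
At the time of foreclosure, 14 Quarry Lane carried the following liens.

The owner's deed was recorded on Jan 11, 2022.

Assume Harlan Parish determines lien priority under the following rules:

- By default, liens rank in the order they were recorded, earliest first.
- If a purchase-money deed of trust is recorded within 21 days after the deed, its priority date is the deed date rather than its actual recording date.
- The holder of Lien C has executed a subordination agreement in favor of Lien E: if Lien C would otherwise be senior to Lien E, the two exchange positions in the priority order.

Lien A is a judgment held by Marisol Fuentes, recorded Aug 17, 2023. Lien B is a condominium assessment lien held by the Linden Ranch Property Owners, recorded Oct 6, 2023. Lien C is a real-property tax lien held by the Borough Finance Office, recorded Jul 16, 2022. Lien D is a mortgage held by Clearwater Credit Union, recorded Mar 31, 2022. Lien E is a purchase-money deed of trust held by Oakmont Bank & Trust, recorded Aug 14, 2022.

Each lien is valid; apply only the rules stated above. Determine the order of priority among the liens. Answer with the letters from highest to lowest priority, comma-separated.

D, E, C, A, B

Effective dates after the stated exceptions: E was recorded 215 days after the deed, outside the 21-day window, so it keeps its recording date.
Sorted by effective date: D (Mar 31, 2022), C (Jul 16, 2022), E (Aug 14, 2022), A (Aug 17, 2023), B (Oct 6, 2023).
C is senior to E before the subordination, so the two trade places.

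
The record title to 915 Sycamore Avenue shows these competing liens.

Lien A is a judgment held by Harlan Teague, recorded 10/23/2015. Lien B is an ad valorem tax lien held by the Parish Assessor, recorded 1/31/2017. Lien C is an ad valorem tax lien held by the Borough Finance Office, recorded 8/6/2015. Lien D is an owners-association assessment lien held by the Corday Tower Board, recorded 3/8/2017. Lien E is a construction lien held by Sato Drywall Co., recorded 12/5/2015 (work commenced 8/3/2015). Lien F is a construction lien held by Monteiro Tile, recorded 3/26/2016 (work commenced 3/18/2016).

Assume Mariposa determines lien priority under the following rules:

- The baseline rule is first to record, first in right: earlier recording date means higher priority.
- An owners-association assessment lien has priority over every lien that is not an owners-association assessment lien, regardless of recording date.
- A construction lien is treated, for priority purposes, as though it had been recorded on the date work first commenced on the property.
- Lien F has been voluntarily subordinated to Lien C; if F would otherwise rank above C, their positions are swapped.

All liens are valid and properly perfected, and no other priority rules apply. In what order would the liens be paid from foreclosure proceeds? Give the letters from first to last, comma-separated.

Effective dates: E is treated as recorded 8/3/2015, the work-commencement date; F's effective date is 3/18/2016, when work began.
As an owners-association assessment lien, D is senior to every other lien.
Ordering the rest by effective date: E (8/3/2015), C (8/6/2015), A (10/23/2015), F (3/18/2016), B (1/31/2017).
F already ranks below C; the subordination has no effect.

D, E, C, A, F, B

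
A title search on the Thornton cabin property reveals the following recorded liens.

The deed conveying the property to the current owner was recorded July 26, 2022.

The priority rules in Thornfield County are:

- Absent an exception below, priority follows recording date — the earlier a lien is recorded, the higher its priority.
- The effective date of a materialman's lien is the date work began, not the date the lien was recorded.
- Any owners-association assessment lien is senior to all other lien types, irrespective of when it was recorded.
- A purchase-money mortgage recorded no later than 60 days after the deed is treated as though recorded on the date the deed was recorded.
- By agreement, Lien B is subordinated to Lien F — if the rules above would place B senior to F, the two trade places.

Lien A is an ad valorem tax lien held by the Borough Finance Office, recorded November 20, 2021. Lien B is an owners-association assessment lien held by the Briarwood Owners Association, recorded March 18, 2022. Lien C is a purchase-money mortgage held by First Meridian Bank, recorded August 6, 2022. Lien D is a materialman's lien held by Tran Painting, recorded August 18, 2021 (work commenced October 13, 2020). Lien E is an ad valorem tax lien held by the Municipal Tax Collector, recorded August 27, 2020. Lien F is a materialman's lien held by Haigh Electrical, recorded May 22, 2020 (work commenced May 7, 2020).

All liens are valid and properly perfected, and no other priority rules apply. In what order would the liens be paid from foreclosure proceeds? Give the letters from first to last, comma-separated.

Adjusting effective dates: C was recorded within the 60-day window, so its effective date is the deed date July 26, 2022; D is treated as recorded October 13, 2020, the work-commencement date; F's effective date is May 7, 2020, when work began.
B, as an owners-association assessment lien, has superpriority and ranks first.
Remaining liens by effective date: F (May 7, 2020), E (August 27, 2020), D (October 13, 2020), A (November 20, 2021), C (July 26, 2022).
The subordination applies — B was senior to F — so B and F swap.

F, B, E, D, A, C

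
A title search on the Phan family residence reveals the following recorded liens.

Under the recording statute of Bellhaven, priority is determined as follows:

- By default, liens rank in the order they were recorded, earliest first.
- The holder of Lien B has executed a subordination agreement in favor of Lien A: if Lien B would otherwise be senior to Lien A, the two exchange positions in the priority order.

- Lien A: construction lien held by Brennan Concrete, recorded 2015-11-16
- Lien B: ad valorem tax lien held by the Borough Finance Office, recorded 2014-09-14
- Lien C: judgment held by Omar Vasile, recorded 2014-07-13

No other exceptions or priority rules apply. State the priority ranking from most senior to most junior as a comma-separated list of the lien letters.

C, A, B

By effective date, earliest first: C (2014-07-13), B (2014-09-14), A (2015-11-16).
Because B would otherwise rank above A, the subordination swaps them.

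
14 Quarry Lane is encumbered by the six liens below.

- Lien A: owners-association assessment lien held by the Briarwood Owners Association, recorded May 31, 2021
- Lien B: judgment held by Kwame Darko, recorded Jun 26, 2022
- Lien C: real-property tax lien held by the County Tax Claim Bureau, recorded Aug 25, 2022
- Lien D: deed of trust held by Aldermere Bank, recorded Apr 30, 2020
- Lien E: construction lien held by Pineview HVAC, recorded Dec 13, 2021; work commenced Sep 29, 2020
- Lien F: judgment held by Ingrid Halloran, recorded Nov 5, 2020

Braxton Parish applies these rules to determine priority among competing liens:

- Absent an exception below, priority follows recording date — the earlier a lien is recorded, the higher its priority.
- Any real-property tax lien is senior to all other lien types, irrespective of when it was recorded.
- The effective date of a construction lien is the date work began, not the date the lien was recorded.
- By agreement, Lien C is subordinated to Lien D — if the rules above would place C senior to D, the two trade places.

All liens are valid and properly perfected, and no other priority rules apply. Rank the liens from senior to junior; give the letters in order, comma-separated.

Effective dates: E relates back to Sep 29, 2020 (work commenced).
C is a real-property tax lien, so it outranks all other liens regardless of date.
Among the remaining liens, by effective date: D (Apr 30, 2020), E (Sep 29, 2020), F (Nov 5, 2020), A (May 31, 2021), B (Jun 26, 2022).
C would otherwise be senior to D, so under the subordination agreement C and D exchange positions.

D, C, E, F, A, B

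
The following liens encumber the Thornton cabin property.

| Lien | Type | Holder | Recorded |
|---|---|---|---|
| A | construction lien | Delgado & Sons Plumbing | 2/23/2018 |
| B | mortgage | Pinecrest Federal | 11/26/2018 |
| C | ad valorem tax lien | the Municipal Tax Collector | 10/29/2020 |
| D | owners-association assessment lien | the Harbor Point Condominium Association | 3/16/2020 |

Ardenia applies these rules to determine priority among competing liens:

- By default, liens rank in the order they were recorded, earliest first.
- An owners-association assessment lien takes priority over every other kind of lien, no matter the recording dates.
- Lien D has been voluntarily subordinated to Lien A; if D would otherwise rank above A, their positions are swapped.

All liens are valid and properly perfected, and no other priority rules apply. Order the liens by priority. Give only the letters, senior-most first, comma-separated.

A, D, B, C

D is an owners-association assessment lien and takes priority over every other lien.
The other liens, earliest effective date first: A (2/23/2018), B (11/26/2018), C (10/29/2020).
Because D would otherwise rank above A, the subordination swaps them.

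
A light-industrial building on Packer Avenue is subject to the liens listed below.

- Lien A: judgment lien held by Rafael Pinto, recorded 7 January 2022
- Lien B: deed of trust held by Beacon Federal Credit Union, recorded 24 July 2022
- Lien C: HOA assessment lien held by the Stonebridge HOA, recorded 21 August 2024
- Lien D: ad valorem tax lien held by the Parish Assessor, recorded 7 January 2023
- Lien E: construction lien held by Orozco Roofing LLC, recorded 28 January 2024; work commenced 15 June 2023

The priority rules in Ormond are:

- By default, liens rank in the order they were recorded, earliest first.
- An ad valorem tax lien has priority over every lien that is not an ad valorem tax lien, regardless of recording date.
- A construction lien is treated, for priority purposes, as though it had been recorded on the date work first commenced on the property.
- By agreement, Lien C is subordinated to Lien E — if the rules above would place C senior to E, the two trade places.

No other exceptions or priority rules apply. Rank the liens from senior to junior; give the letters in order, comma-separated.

First, effective dates: E is treated as recorded 15 June 2023, the work-commencement date.
D is an ad valorem tax lien, so it outranks all other liens regardless of date.
Ordering the rest by effective date: A (7 January 2022), B (24 July 2022), E (15 June 2023), C (21 August 2024).
C is already junior to E, so the subordination agreement changes nothing.

D, A, B, E, C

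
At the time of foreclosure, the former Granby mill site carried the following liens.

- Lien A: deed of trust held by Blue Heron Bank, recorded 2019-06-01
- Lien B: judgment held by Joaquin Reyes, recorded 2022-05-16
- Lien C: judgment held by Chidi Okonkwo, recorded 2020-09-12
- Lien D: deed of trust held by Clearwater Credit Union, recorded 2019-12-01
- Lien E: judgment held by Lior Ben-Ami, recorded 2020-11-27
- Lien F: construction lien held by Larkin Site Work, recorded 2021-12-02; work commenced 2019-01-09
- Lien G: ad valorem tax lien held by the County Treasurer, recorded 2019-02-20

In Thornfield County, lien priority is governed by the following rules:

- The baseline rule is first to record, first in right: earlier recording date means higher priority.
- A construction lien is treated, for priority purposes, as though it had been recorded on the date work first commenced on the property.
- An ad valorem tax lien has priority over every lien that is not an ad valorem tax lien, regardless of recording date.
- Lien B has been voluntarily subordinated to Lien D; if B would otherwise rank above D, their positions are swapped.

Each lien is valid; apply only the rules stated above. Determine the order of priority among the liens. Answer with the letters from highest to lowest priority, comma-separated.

Effective dates: F is treated as recorded 2019-01-09, the work-commencement date.
G is an ad valorem tax lien, so it outranks all other liens regardless of date.
Among the remaining liens, by effective date: F (2019-01-09), A (2019-06-01), D (2019-12-01), C (2020-09-12), E (2020-11-27), B (2022-05-16).
Since B is not senior to D, the subordination leaves the order unchanged.

G, F, A, D, C, E, B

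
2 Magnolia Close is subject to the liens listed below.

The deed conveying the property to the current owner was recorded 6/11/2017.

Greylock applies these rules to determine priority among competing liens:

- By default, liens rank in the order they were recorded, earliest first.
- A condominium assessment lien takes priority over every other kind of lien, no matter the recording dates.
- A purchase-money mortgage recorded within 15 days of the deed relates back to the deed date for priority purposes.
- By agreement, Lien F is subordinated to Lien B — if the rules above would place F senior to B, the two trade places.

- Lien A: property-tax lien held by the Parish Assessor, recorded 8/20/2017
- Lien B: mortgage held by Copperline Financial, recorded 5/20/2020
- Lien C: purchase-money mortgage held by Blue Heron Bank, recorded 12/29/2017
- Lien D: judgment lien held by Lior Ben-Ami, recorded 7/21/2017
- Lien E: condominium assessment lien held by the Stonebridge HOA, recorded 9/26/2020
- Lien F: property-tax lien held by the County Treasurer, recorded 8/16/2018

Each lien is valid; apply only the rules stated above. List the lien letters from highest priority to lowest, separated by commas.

Effective dates after the stated exceptions: C missed the 15-day window (201 days after the deed), so its recording date stands.
E is a condominium assessment lien, so it outranks all other liens regardless of date.
Remaining liens by effective date: D (7/21/2017), A (8/20/2017), C (12/29/2017), F (8/16/2018), B (5/20/2020).
Because F would otherwise rank above B, the subordination swaps them.

E, D, A, C, B, F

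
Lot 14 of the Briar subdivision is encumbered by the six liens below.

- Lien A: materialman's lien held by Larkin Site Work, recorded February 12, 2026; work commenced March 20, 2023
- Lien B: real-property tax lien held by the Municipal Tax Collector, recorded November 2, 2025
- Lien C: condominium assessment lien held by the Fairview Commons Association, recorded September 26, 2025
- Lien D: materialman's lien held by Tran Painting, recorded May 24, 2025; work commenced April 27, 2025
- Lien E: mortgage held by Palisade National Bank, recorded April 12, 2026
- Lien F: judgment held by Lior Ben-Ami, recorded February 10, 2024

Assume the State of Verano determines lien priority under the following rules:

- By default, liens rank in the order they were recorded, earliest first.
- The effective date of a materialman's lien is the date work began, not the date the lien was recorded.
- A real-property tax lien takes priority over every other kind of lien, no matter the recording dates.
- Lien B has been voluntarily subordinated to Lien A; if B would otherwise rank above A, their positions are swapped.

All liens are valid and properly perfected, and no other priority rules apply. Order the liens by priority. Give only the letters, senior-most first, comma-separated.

A, B, F, D, C, E

Adjusting effective dates: A's effective date is March 20, 2023, when work began; D relates back to April 27, 2025 (work commenced).
B, as a real-property tax lien, has superpriority and ranks first.
Remaining liens by effective date: A (March 20, 2023), F (February 10, 2024), D (April 27, 2025), C (September 26, 2025), E (April 12, 2026).
B would otherwise be senior to A, so under the subordination agreement B and A exchange positions.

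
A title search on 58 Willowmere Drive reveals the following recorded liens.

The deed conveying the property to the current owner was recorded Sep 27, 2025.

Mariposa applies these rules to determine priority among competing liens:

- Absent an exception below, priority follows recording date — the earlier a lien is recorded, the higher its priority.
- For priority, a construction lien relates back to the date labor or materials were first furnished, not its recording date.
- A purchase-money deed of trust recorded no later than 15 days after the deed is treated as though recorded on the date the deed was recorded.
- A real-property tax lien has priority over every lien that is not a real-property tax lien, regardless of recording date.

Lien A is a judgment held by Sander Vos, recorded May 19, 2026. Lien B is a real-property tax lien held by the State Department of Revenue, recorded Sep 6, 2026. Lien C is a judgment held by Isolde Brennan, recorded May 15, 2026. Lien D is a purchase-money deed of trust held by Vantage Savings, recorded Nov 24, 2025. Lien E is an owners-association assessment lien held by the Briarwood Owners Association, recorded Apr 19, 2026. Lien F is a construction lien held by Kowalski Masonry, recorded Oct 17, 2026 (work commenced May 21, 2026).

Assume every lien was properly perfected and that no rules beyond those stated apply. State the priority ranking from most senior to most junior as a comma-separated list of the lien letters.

Adjusting effective dates: D was recorded 58 days after the deed — beyond 15 days — so no relation-back applies; F relates back to May 21, 2026 (work commenced).
B is a real-property tax lien, so it outranks all other liens regardless of date.
The other liens, earliest effective date first: D (Nov 24, 2025), E (Apr 19, 2026), C (May 15, 2026), A (May 19, 2026), F (May 21, 2026).

B, D, E, C, A, F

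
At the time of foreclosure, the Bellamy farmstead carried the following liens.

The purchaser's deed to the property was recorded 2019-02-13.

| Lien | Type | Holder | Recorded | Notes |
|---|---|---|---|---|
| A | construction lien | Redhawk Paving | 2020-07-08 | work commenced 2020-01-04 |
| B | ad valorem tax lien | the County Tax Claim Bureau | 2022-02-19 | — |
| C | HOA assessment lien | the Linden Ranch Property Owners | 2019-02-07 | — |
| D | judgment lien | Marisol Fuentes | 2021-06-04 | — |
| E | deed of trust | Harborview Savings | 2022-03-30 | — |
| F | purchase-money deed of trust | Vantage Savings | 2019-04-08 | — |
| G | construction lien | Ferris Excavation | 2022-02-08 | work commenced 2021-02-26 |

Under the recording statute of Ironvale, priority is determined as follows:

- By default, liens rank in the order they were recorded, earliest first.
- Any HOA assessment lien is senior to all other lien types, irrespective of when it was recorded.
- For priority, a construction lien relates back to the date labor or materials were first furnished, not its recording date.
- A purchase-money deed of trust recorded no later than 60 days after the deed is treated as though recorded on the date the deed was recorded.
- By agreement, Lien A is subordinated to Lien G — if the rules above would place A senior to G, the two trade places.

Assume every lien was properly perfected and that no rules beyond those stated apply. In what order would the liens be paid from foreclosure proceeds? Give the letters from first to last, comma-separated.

C, F, G, A, D, B, E

Effective dates after the stated exceptions: A relates back to 2020-01-04 (work commenced); F's effective date is the deed date, 2019-02-13; G is treated as recorded 2021-02-26, the work-commencement date.
C, as an HOA assessment lien, has superpriority and ranks first.
The other liens, earliest effective date first: F (2019-02-13), A (2020-01-04), G (2021-02-26), D (2021-06-04), B (2022-02-19), E (2022-03-30).
Because A would otherwise rank above G, the subordination swaps them.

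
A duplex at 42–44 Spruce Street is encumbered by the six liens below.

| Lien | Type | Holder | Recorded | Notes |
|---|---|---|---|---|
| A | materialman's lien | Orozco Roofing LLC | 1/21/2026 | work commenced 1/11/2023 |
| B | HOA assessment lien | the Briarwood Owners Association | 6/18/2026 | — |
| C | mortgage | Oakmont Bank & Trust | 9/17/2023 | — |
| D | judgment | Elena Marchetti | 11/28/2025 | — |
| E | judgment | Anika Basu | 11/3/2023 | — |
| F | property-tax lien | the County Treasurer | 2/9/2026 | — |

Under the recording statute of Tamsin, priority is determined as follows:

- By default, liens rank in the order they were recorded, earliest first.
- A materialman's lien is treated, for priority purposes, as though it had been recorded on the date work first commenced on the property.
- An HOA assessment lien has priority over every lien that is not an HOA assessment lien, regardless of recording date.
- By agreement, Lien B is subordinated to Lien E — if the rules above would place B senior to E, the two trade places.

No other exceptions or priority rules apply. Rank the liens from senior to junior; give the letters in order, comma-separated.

E, A, C, B, D, F

First, effective dates: A relates back to 1/11/2023 (work commenced).
B, as an HOA assessment lien, has superpriority and ranks first.
Remaining liens by effective date: A (1/11/2023), C (9/17/2023), E (11/3/2023), D (11/28/2025), F (2/9/2026).
B is senior to E before the subordination, so the two trade places.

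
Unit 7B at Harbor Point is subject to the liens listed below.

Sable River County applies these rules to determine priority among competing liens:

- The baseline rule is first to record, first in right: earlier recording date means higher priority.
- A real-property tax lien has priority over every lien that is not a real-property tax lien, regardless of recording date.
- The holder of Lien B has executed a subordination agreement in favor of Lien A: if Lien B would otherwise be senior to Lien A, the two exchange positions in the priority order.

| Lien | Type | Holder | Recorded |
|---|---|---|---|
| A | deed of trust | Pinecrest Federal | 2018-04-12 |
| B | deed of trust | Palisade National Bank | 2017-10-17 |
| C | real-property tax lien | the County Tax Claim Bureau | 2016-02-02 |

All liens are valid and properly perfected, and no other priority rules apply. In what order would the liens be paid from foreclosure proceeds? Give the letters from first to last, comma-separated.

C, A, B

C is a real-property tax lien, so it outranks all other liens regardless of date.
Remaining liens by effective date: B (2017-10-17), A (2018-04-12).
B is senior to A before the subordination, so the two trade places.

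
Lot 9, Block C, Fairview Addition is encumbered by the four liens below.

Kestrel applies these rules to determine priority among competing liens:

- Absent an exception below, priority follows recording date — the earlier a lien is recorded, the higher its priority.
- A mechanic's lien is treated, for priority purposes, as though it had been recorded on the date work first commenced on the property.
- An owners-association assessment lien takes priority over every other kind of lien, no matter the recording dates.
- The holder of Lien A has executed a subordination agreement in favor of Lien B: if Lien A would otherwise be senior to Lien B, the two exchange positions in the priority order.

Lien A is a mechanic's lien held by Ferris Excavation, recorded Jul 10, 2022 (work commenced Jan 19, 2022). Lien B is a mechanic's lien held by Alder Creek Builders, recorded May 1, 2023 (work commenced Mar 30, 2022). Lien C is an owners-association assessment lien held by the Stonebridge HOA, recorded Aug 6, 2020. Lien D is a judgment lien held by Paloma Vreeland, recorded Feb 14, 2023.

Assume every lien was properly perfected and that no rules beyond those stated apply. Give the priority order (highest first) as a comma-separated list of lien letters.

C, B, A, D

Adjusting effective dates: A is treated as recorded Jan 19, 2022, the work-commencement date; B is treated as recorded Mar 30, 2022, the work-commencement date.
C, as an owners-association assessment lien, has superpriority and ranks first.
Among the remaining liens, by effective date: A (Jan 19, 2022), B (Mar 30, 2022), D (Feb 14, 2023).
The subordination applies — A was senior to B — so A and B swap.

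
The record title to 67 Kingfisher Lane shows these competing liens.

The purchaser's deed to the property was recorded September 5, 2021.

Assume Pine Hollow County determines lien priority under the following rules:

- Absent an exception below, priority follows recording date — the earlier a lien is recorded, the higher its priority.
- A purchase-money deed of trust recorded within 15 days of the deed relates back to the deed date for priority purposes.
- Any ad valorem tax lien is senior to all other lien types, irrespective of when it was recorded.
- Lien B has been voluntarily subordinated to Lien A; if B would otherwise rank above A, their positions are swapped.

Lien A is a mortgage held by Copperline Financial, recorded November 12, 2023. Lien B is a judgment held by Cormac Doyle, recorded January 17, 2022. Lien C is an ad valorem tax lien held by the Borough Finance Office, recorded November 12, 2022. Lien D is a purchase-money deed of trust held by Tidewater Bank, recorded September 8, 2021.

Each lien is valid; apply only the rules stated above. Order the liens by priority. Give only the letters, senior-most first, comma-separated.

First, effective dates: D was recorded within the 15-day window, so its effective date is the deed date September 5, 2021.
C is an ad valorem tax lien, so it outranks all other liens regardless of date.
Remaining liens by effective date: D (September 5, 2021), B (January 17, 2022), A (November 12, 2023).
B is senior to A before the subordination, so the two trade places.

C, D, A, B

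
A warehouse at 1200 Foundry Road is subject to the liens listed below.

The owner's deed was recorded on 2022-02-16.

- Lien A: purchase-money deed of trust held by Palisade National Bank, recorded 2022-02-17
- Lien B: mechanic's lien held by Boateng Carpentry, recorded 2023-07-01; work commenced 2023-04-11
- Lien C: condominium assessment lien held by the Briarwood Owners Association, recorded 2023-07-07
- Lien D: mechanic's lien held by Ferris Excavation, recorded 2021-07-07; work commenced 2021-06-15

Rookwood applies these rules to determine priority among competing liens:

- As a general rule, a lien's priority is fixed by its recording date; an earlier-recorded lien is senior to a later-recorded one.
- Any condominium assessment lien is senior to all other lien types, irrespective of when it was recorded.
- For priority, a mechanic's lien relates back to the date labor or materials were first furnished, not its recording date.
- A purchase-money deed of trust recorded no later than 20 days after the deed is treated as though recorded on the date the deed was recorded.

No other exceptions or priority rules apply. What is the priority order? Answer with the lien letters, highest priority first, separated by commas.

C, D, A, B

Effective dates: A relates back to the deed date 2022-02-16; B relates back to 2023-04-11 (work commenced); D's effective date is 2021-06-15, when work began.
As a condominium assessment lien, C is senior to every other lien.
Among the remaining liens, by effective date: D (2021-06-15), A (2022-02-16), B (2023-04-11).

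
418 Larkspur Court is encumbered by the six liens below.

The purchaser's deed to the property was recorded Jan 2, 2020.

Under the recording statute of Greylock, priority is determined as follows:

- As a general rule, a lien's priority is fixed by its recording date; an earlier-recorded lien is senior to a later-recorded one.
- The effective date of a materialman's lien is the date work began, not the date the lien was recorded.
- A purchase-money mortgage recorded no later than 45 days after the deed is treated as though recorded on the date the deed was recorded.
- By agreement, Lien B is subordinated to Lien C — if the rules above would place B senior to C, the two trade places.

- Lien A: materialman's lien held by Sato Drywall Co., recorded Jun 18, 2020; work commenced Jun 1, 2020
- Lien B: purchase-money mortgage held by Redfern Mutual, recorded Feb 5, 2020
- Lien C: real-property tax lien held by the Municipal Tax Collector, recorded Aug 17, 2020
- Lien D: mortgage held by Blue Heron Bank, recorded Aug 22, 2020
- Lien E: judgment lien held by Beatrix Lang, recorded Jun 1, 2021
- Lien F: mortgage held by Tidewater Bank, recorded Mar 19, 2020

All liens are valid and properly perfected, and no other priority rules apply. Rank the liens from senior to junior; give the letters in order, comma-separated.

C, F, A, B, D, E

Effective dates after the stated exceptions: A relates back to Jun 1, 2020 (work commenced); B's effective date is the deed date, Jan 2, 2020.
By effective date, earliest first: B (Jan 2, 2020), F (Mar 19, 2020), A (Jun 1, 2020), C (Aug 17, 2020), D (Aug 22, 2020), E (Jun 1, 2021).
The subordination applies — B was senior to C — so B and C swap.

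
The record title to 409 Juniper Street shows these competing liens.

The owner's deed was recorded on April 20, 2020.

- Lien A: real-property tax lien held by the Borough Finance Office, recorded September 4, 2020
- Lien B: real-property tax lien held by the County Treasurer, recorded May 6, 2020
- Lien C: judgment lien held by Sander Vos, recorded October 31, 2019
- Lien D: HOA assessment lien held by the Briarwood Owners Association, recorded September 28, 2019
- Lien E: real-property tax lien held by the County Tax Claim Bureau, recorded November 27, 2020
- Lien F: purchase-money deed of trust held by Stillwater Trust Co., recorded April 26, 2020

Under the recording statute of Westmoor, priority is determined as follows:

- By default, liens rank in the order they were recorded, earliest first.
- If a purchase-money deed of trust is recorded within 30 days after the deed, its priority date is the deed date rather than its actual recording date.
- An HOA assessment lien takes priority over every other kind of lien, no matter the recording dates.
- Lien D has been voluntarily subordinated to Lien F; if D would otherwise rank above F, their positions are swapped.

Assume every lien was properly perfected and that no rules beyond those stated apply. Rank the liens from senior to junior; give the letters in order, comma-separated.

Effective dates after the stated exceptions: F was recorded within the 30-day window, so its effective date is the deed date April 20, 2020.
D is an HOA assessment lien, so it outranks all other liens regardless of date.
Remaining liens by effective date: C (October 31, 2019), F (April 20, 2020), B (May 6, 2020), A (September 4, 2020), E (November 27, 2020).
D is senior to F before the subordination, so the two trade places.

F, C, D, B, A, E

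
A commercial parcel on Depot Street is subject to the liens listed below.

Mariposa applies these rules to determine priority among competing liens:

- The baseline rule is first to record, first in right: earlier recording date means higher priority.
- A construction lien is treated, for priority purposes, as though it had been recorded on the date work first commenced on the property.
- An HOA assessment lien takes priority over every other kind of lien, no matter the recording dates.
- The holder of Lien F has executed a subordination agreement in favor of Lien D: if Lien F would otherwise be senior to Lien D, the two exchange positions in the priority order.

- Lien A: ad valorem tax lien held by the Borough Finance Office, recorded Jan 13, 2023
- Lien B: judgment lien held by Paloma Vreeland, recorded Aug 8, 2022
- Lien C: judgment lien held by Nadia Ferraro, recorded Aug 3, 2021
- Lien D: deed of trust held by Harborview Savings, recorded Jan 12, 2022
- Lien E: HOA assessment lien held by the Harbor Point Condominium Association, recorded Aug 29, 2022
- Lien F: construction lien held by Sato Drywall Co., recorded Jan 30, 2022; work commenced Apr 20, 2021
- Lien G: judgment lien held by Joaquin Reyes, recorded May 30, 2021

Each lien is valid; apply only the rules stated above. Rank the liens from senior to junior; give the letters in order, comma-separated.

Effective dates: F is treated as recorded Apr 20, 2021, the work-commencement date.
E, as an HOA assessment lien, has superpriority and ranks first.
Ordering the rest by effective date: F (Apr 20, 2021), G (May 30, 2021), C (Aug 3, 2021), D (Jan 12, 2022), B (Aug 8, 2022), A (Jan 13, 2023).
The subordination applies — F was senior to D — so F and D swap.

E, D, G, C, F, B, A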